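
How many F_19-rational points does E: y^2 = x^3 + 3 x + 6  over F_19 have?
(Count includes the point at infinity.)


For each x in F_19, count y with y^2 = x^3 + 3 x + 6 mod 19:
  x = 0: RHS = 6, y in [5, 14]  -> 2 point(s)
  x = 2: RHS = 1, y in [1, 18]  -> 2 point(s)
  x = 3: RHS = 4, y in [2, 17]  -> 2 point(s)
  x = 4: RHS = 6, y in [5, 14]  -> 2 point(s)
  x = 7: RHS = 9, y in [3, 16]  -> 2 point(s)
  x = 13: RHS = 0, y in [0]  -> 1 point(s)
  x = 15: RHS = 6, y in [5, 14]  -> 2 point(s)
  x = 17: RHS = 11, y in [7, 12]  -> 2 point(s)
Affine points: 15. Add the point at infinity: total = 16.

#E(F_19) = 16


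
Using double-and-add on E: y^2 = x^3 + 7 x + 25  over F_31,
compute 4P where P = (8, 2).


k = 4 = 100_2 (binary, LSB first: 001)
Double-and-add from P = (8, 2):
  bit 0 = 0: acc unchanged = O
  bit 1 = 0: acc unchanged = O
  bit 2 = 1: acc = O + (1, 8) = (1, 8)

4P = (1, 8)


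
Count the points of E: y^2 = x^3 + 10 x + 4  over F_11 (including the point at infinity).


For each x in F_11, count y with y^2 = x^3 + 10 x + 4 mod 11:
  x = 0: RHS = 4, y in [2, 9]  -> 2 point(s)
  x = 1: RHS = 4, y in [2, 9]  -> 2 point(s)
  x = 4: RHS = 9, y in [3, 8]  -> 2 point(s)
  x = 5: RHS = 3, y in [5, 6]  -> 2 point(s)
  x = 6: RHS = 5, y in [4, 7]  -> 2 point(s)
  x = 9: RHS = 9, y in [3, 8]  -> 2 point(s)
  x = 10: RHS = 4, y in [2, 9]  -> 2 point(s)
Affine points: 14. Add the point at infinity: total = 15.

#E(F_11) = 15


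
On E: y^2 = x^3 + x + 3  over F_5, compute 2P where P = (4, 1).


Doubling: s = (3 x1^2 + a) / (2 y1)
s = (3*4^2 + 1) / (2*1) mod 5 = 2
x3 = s^2 - 2 x1 mod 5 = 2^2 - 2*4 = 1
y3 = s (x1 - x3) - y1 mod 5 = 2 * (4 - 1) - 1 = 0

2P = (1, 0)


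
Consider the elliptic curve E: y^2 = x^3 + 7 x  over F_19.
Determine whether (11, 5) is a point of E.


Check whether y^2 = x^3 + 7 x + 0 (mod 19) for (x, y) = (11, 5).
LHS: y^2 = 5^2 mod 19 = 6
RHS: x^3 + 7 x + 0 = 11^3 + 7*11 + 0 mod 19 = 2
LHS != RHS

No, not on the curve


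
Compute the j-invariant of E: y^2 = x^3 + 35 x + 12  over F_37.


Delta = -16(4 a^3 + 27 b^2) mod 37 = 20
-1728 * (4 a)^3 = -1728 * (4*35)^3 mod 37 = 29
j = 29 * 20^(-1) mod 37 = 7

j = 7 (mod 37)


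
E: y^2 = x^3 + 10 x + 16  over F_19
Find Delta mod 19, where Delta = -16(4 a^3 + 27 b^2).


4 a^3 + 27 b^2 = 4*10^3 + 27*16^2 = 4000 + 6912 = 10912
Delta = -16 * (10912) = -174592
Delta mod 19 = 18

Delta = 18 (mod 19)


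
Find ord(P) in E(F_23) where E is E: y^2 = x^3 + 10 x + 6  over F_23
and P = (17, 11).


Compute successive multiples of P until we hit O:
  1P = (17, 11)
  2P = (21, 1)
  3P = (20, 8)
  4P = (10, 5)
  5P = (8, 0)
  6P = (10, 18)
  7P = (20, 15)
  8P = (21, 22)
  ... (continuing to 10P)
  10P = O

ord(P) = 10


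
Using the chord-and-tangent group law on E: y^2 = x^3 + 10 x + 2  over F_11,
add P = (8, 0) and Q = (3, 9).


P != Q, so use the chord formula.
s = (y2 - y1) / (x2 - x1) = (9) / (6) mod 11 = 7
x3 = s^2 - x1 - x2 mod 11 = 7^2 - 8 - 3 = 5
y3 = s (x1 - x3) - y1 mod 11 = 7 * (8 - 5) - 0 = 10

P + Q = (5, 10)


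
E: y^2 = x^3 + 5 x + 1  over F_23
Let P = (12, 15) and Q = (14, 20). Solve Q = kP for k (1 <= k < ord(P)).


Enumerate multiples of P until we hit Q = (14, 20):
  1P = (12, 15)
  2P = (22, 8)
  3P = (21, 12)
  4P = (8, 22)
  5P = (19, 3)
  6P = (17, 10)
  7P = (18, 14)
  8P = (9, 19)
  9P = (14, 3)
  10P = (10, 19)
  11P = (5, 17)
  12P = (15, 22)
  13P = (4, 19)
  14P = (13, 20)
  15P = (0, 22)
  16P = (0, 1)
  17P = (13, 3)
  18P = (4, 4)
  19P = (15, 1)
  20P = (5, 6)
  21P = (10, 4)
  22P = (14, 20)
Match found at i = 22.

k = 22


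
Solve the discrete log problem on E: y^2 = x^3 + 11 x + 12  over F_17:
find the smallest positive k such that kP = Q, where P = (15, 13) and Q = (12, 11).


Enumerate multiples of P until we hit Q = (12, 11):
  1P = (15, 13)
  2P = (12, 6)
  3P = (3, 15)
  4P = (8, 0)
  5P = (3, 2)
  6P = (12, 11)
Match found at i = 6.

k = 6


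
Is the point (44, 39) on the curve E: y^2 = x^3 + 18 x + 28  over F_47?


Check whether y^2 = x^3 + 18 x + 28 (mod 47) for (x, y) = (44, 39).
LHS: y^2 = 39^2 mod 47 = 17
RHS: x^3 + 18 x + 28 = 44^3 + 18*44 + 28 mod 47 = 41
LHS != RHS

No, not on the curve


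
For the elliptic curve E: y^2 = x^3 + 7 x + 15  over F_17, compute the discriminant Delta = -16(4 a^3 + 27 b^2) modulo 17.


4 a^3 + 27 b^2 = 4*7^3 + 27*15^2 = 1372 + 6075 = 7447
Delta = -16 * (7447) = -119152
Delta mod 17 = 1

Delta = 1 (mod 17)


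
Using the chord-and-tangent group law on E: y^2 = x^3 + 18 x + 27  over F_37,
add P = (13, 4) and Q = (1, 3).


P != Q, so use the chord formula.
s = (y2 - y1) / (x2 - x1) = (36) / (25) mod 37 = 34
x3 = s^2 - x1 - x2 mod 37 = 34^2 - 13 - 1 = 32
y3 = s (x1 - x3) - y1 mod 37 = 34 * (13 - 32) - 4 = 16

P + Q = (32, 16)


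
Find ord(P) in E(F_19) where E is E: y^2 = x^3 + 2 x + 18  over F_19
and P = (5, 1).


Compute successive multiples of P until we hit O:
  1P = (5, 1)
  2P = (14, 4)
  3P = (17, 14)
  4P = (2, 7)
  5P = (16, 2)
  6P = (9, 9)
  7P = (9, 10)
  8P = (16, 17)
  ... (continuing to 13P)
  13P = O

ord(P) = 13


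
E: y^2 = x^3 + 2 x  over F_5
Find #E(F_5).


For each x in F_5, count y with y^2 = x^3 + 2 x + 0 mod 5:
  x = 0: RHS = 0, y in [0]  -> 1 point(s)
Affine points: 1. Add the point at infinity: total = 2.

#E(F_5) = 2


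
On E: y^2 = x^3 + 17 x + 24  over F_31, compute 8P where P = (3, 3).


k = 8 = 1000_2 (binary, LSB first: 0001)
Double-and-add from P = (3, 3):
  bit 0 = 0: acc unchanged = O
  bit 1 = 0: acc unchanged = O
  bit 2 = 0: acc unchanged = O
  bit 3 = 1: acc = O + (3, 28) = (3, 28)

8P = (3, 28)


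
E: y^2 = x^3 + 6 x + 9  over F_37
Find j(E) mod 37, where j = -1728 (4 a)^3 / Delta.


Delta = -16(4 a^3 + 27 b^2) mod 37 = 24
-1728 * (4 a)^3 = -1728 * (4*6)^3 mod 37 = 31
j = 31 * 24^(-1) mod 37 = 9

j = 9 (mod 37)


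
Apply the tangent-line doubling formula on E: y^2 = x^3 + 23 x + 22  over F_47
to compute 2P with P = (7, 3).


Doubling: s = (3 x1^2 + a) / (2 y1)
s = (3*7^2 + 23) / (2*3) mod 47 = 44
x3 = s^2 - 2 x1 mod 47 = 44^2 - 2*7 = 42
y3 = s (x1 - x3) - y1 mod 47 = 44 * (7 - 42) - 3 = 8

2P = (42, 8)


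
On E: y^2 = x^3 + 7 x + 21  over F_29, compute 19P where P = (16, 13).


k = 19 = 10011_2 (binary, LSB first: 11001)
Double-and-add from P = (16, 13):
  bit 0 = 1: acc = O + (16, 13) = (16, 13)
  bit 1 = 1: acc = (16, 13) + (17, 23) = (9, 28)
  bit 2 = 0: acc unchanged = (9, 28)
  bit 3 = 0: acc unchanged = (9, 28)
  bit 4 = 1: acc = (9, 28) + (21, 27) = (27, 17)

19P = (27, 17)


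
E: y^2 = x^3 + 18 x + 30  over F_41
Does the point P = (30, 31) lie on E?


Check whether y^2 = x^3 + 18 x + 30 (mod 41) for (x, y) = (30, 31).
LHS: y^2 = 31^2 mod 41 = 18
RHS: x^3 + 18 x + 30 = 30^3 + 18*30 + 30 mod 41 = 18
LHS = RHS

Yes, on the curve


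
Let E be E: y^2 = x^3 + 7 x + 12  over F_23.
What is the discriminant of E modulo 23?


4 a^3 + 27 b^2 = 4*7^3 + 27*12^2 = 1372 + 3888 = 5260
Delta = -16 * (5260) = -84160
Delta mod 23 = 20

Delta = 20 (mod 23)


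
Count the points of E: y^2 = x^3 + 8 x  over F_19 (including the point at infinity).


For each x in F_19, count y with y^2 = x^3 + 8 x + 0 mod 19:
  x = 0: RHS = 0, y in [0]  -> 1 point(s)
  x = 1: RHS = 9, y in [3, 16]  -> 2 point(s)
  x = 2: RHS = 5, y in [9, 10]  -> 2 point(s)
  x = 4: RHS = 1, y in [1, 18]  -> 2 point(s)
  x = 6: RHS = 17, y in [6, 13]  -> 2 point(s)
  x = 7: RHS = 0, y in [0]  -> 1 point(s)
  x = 8: RHS = 6, y in [5, 14]  -> 2 point(s)
  x = 10: RHS = 16, y in [4, 15]  -> 2 point(s)
  x = 12: RHS = 0, y in [0]  -> 1 point(s)
  x = 14: RHS = 6, y in [5, 14]  -> 2 point(s)
  x = 16: RHS = 6, y in [5, 14]  -> 2 point(s)
Affine points: 19. Add the point at infinity: total = 20.

#E(F_19) = 20


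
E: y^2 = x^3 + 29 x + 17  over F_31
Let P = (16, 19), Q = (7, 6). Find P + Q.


P != Q, so use the chord formula.
s = (y2 - y1) / (x2 - x1) = (18) / (22) mod 31 = 29
x3 = s^2 - x1 - x2 mod 31 = 29^2 - 16 - 7 = 12
y3 = s (x1 - x3) - y1 mod 31 = 29 * (16 - 12) - 19 = 4

P + Q = (12, 4)


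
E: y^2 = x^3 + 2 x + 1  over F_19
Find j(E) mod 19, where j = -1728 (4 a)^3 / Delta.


Delta = -16(4 a^3 + 27 b^2) mod 19 = 6
-1728 * (4 a)^3 = -1728 * (4*2)^3 mod 19 = 18
j = 18 * 6^(-1) mod 19 = 3

j = 3 (mod 19)


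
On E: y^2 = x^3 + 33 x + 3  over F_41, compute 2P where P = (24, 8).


Doubling: s = (3 x1^2 + a) / (2 y1)
s = (3*24^2 + 33) / (2*8) mod 41 = 5
x3 = s^2 - 2 x1 mod 41 = 5^2 - 2*24 = 18
y3 = s (x1 - x3) - y1 mod 41 = 5 * (24 - 18) - 8 = 22

2P = (18, 22)


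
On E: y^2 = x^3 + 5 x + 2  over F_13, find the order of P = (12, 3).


Compute successive multiples of P until we hit O:
  1P = (12, 3)
  2P = (11, 7)
  3P = (6, 12)
  4P = (7, 9)
  5P = (10, 5)
  6P = (5, 3)
  7P = (9, 10)
  8P = (9, 3)
  ... (continuing to 15P)
  15P = O

ord(P) = 15


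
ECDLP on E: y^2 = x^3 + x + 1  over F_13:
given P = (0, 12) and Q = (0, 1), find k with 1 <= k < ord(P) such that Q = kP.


Enumerate multiples of P until we hit Q = (0, 1):
  1P = (0, 12)
  2P = (10, 6)
  3P = (7, 0)
  4P = (10, 7)
  5P = (0, 1)
Match found at i = 5.

k = 5


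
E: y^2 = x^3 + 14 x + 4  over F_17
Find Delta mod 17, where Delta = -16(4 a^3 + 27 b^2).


4 a^3 + 27 b^2 = 4*14^3 + 27*4^2 = 10976 + 432 = 11408
Delta = -16 * (11408) = -182528
Delta mod 17 = 1

Delta = 1 (mod 17)


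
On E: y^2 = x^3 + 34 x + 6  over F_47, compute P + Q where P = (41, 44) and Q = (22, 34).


P != Q, so use the chord formula.
s = (y2 - y1) / (x2 - x1) = (37) / (28) mod 47 = 3
x3 = s^2 - x1 - x2 mod 47 = 3^2 - 41 - 22 = 40
y3 = s (x1 - x3) - y1 mod 47 = 3 * (41 - 40) - 44 = 6

P + Q = (40, 6)


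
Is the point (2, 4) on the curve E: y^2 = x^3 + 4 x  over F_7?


Check whether y^2 = x^3 + 4 x + 0 (mod 7) for (x, y) = (2, 4).
LHS: y^2 = 4^2 mod 7 = 2
RHS: x^3 + 4 x + 0 = 2^3 + 4*2 + 0 mod 7 = 2
LHS = RHS

Yes, on the curve


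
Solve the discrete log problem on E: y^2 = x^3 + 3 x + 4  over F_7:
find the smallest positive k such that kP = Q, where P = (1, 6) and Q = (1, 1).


Enumerate multiples of P until we hit Q = (1, 1):
  1P = (1, 6)
  2P = (0, 5)
  3P = (0, 2)
  4P = (1, 1)
Match found at i = 4.

k = 4


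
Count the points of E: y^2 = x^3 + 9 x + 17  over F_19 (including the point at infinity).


For each x in F_19, count y with y^2 = x^3 + 9 x + 17 mod 19:
  x = 0: RHS = 17, y in [6, 13]  -> 2 point(s)
  x = 2: RHS = 5, y in [9, 10]  -> 2 point(s)
  x = 5: RHS = 16, y in [4, 15]  -> 2 point(s)
  x = 7: RHS = 5, y in [9, 10]  -> 2 point(s)
  x = 10: RHS = 5, y in [9, 10]  -> 2 point(s)
  x = 16: RHS = 1, y in [1, 18]  -> 2 point(s)
  x = 18: RHS = 7, y in [8, 11]  -> 2 point(s)
Affine points: 14. Add the point at infinity: total = 15.

#E(F_19) = 15


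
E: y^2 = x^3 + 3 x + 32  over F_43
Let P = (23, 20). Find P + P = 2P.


Doubling: s = (3 x1^2 + a) / (2 y1)
s = (3*23^2 + 3) / (2*20) mod 43 = 29
x3 = s^2 - 2 x1 mod 43 = 29^2 - 2*23 = 21
y3 = s (x1 - x3) - y1 mod 43 = 29 * (23 - 21) - 20 = 38

2P = (21, 38)


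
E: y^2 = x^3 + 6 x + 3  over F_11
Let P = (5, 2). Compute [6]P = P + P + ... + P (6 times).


k = 6 = 110_2 (binary, LSB first: 011)
Double-and-add from P = (5, 2):
  bit 0 = 0: acc unchanged = O
  bit 1 = 1: acc = O + (2, 1) = (2, 1)
  bit 2 = 1: acc = (2, 1) + (0, 6) = (7, 6)

6P = (7, 6)


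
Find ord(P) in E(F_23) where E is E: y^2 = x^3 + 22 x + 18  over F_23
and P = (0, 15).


Compute successive multiples of P until we hit O:
  1P = (0, 15)
  2P = (8, 19)
  3P = (21, 9)
  4P = (11, 21)
  5P = (18, 17)
  6P = (7, 20)
  7P = (9, 18)
  8P = (9, 5)
  ... (continuing to 15P)
  15P = O

ord(P) = 15


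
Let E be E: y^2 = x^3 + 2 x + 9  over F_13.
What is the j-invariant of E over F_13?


Delta = -16(4 a^3 + 27 b^2) mod 13 = 12
-1728 * (4 a)^3 = -1728 * (4*2)^3 mod 13 = 5
j = 5 * 12^(-1) mod 13 = 8

j = 8 (mod 13)


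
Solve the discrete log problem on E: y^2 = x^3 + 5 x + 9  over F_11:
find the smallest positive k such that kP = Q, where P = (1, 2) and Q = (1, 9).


Enumerate multiples of P until we hit Q = (1, 9):
  1P = (1, 2)
  2P = (2, 7)
  3P = (0, 3)
  4P = (0, 8)
  5P = (2, 4)
  6P = (1, 9)
Match found at i = 6.

k = 6


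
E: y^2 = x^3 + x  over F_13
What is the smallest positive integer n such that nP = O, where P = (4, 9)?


Compute successive multiples of P until we hit O:
  1P = (4, 9)
  2P = (9, 7)
  3P = (9, 6)
  4P = (4, 4)
  5P = O

ord(P) = 5


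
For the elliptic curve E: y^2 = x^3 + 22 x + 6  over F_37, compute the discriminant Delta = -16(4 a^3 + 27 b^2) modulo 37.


4 a^3 + 27 b^2 = 4*22^3 + 27*6^2 = 42592 + 972 = 43564
Delta = -16 * (43564) = -697024
Delta mod 37 = 19

Delta = 19 (mod 37)


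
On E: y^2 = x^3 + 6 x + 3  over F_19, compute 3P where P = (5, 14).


k = 3 = 11_2 (binary, LSB first: 11)
Double-and-add from P = (5, 14):
  bit 0 = 1: acc = O + (5, 14) = (5, 14)
  bit 1 = 1: acc = (5, 14) + (14, 0) = (5, 5)

3P = (5, 5)


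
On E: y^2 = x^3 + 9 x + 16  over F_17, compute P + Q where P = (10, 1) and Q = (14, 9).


P != Q, so use the chord formula.
s = (y2 - y1) / (x2 - x1) = (8) / (4) mod 17 = 2
x3 = s^2 - x1 - x2 mod 17 = 2^2 - 10 - 14 = 14
y3 = s (x1 - x3) - y1 mod 17 = 2 * (10 - 14) - 1 = 8

P + Q = (14, 8)


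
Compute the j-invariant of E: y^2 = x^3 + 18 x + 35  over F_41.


Delta = -16(4 a^3 + 27 b^2) mod 41 = 3
-1728 * (4 a)^3 = -1728 * (4*18)^3 mod 41 = 14
j = 14 * 3^(-1) mod 41 = 32

j = 32 (mod 41)


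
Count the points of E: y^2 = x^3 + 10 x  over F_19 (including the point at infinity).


For each x in F_19, count y with y^2 = x^3 + 10 x + 0 mod 19:
  x = 0: RHS = 0, y in [0]  -> 1 point(s)
  x = 1: RHS = 11, y in [7, 12]  -> 2 point(s)
  x = 2: RHS = 9, y in [3, 16]  -> 2 point(s)
  x = 3: RHS = 0, y in [0]  -> 1 point(s)
  x = 4: RHS = 9, y in [3, 16]  -> 2 point(s)
  x = 5: RHS = 4, y in [2, 17]  -> 2 point(s)
  x = 10: RHS = 17, y in [6, 13]  -> 2 point(s)
  x = 11: RHS = 16, y in [4, 15]  -> 2 point(s)
  x = 12: RHS = 5, y in [9, 10]  -> 2 point(s)
  x = 13: RHS = 9, y in [3, 16]  -> 2 point(s)
  x = 16: RHS = 0, y in [0]  -> 1 point(s)
Affine points: 19. Add the point at infinity: total = 20.

#E(F_19) = 20


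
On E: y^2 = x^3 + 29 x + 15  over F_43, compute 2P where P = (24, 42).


Doubling: s = (3 x1^2 + a) / (2 y1)
s = (3*24^2 + 29) / (2*42) mod 43 = 3
x3 = s^2 - 2 x1 mod 43 = 3^2 - 2*24 = 4
y3 = s (x1 - x3) - y1 mod 43 = 3 * (24 - 4) - 42 = 18

2P = (4, 18)


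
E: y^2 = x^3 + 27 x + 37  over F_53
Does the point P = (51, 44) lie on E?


Check whether y^2 = x^3 + 27 x + 37 (mod 53) for (x, y) = (51, 44).
LHS: y^2 = 44^2 mod 53 = 28
RHS: x^3 + 27 x + 37 = 51^3 + 27*51 + 37 mod 53 = 28
LHS = RHS

Yes, on the curve


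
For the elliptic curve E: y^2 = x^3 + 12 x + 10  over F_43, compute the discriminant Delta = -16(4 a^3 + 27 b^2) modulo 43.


4 a^3 + 27 b^2 = 4*12^3 + 27*10^2 = 6912 + 2700 = 9612
Delta = -16 * (9612) = -153792
Delta mod 43 = 19

Delta = 19 (mod 43)


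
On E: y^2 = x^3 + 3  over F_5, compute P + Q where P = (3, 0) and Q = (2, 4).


P != Q, so use the chord formula.
s = (y2 - y1) / (x2 - x1) = (4) / (4) mod 5 = 1
x3 = s^2 - x1 - x2 mod 5 = 1^2 - 3 - 2 = 1
y3 = s (x1 - x3) - y1 mod 5 = 1 * (3 - 1) - 0 = 2

P + Q = (1, 2)


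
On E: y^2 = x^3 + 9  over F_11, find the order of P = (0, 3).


Compute successive multiples of P until we hit O:
  1P = (0, 3)
  2P = (0, 8)
  3P = O

ord(P) = 3


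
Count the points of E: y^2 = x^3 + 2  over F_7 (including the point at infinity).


For each x in F_7, count y with y^2 = x^3 + 0 x + 2 mod 7:
  x = 0: RHS = 2, y in [3, 4]  -> 2 point(s)
  x = 3: RHS = 1, y in [1, 6]  -> 2 point(s)
  x = 5: RHS = 1, y in [1, 6]  -> 2 point(s)
  x = 6: RHS = 1, y in [1, 6]  -> 2 point(s)
Affine points: 8. Add the point at infinity: total = 9.

#E(F_7) = 9


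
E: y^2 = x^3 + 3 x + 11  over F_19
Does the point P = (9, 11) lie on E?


Check whether y^2 = x^3 + 3 x + 11 (mod 19) for (x, y) = (9, 11).
LHS: y^2 = 11^2 mod 19 = 7
RHS: x^3 + 3 x + 11 = 9^3 + 3*9 + 11 mod 19 = 7
LHS = RHS

Yes, on the curve


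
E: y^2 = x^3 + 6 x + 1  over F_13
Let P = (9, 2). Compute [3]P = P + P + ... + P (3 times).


k = 3 = 11_2 (binary, LSB first: 11)
Double-and-add from P = (9, 2):
  bit 0 = 1: acc = O + (9, 2) = (9, 2)
  bit 1 = 1: acc = (9, 2) + (5, 0) = (9, 11)

3P = (9, 11)


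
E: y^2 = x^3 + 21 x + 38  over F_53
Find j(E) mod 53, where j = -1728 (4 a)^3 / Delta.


Delta = -16(4 a^3 + 27 b^2) mod 53 = 50
-1728 * (4 a)^3 = -1728 * (4*21)^3 mod 53 = 52
j = 52 * 50^(-1) mod 53 = 18

j = 18 (mod 53)


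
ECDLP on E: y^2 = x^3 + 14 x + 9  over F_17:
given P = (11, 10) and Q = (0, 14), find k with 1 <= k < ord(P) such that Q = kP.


Enumerate multiples of P until we hit Q = (0, 14):
  1P = (11, 10)
  2P = (13, 5)
  3P = (12, 1)
  4P = (7, 5)
  5P = (8, 15)
  6P = (14, 12)
  7P = (0, 3)
  8P = (5, 0)
  9P = (0, 14)
Match found at i = 9.

k = 9


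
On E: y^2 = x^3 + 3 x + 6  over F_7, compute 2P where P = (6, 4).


Doubling: s = (3 x1^2 + a) / (2 y1)
s = (3*6^2 + 3) / (2*4) mod 7 = 6
x3 = s^2 - 2 x1 mod 7 = 6^2 - 2*6 = 3
y3 = s (x1 - x3) - y1 mod 7 = 6 * (6 - 3) - 4 = 0

2P = (3, 0)


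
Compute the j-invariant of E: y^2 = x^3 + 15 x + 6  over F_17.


Delta = -16(4 a^3 + 27 b^2) mod 17 = 5
-1728 * (4 a)^3 = -1728 * (4*15)^3 mod 17 = 5
j = 5 * 5^(-1) mod 17 = 1

j = 1 (mod 17)


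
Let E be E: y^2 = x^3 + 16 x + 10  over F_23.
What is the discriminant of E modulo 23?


4 a^3 + 27 b^2 = 4*16^3 + 27*10^2 = 16384 + 2700 = 19084
Delta = -16 * (19084) = -305344
Delta mod 23 = 4

Delta = 4 (mod 23)


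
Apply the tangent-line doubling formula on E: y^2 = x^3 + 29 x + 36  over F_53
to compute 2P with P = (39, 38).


Doubling: s = (3 x1^2 + a) / (2 y1)
s = (3*39^2 + 29) / (2*38) mod 53 = 13
x3 = s^2 - 2 x1 mod 53 = 13^2 - 2*39 = 38
y3 = s (x1 - x3) - y1 mod 53 = 13 * (39 - 38) - 38 = 28

2P = (38, 28)


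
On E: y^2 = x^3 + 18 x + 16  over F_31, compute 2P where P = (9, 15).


k = 2 = 10_2 (binary, LSB first: 01)
Double-and-add from P = (9, 15):
  bit 0 = 0: acc unchanged = O
  bit 1 = 1: acc = O + (27, 2) = (27, 2)

2P = (27, 2)


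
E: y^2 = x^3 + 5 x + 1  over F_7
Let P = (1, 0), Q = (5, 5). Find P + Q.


P != Q, so use the chord formula.
s = (y2 - y1) / (x2 - x1) = (5) / (4) mod 7 = 3
x3 = s^2 - x1 - x2 mod 7 = 3^2 - 1 - 5 = 3
y3 = s (x1 - x3) - y1 mod 7 = 3 * (1 - 3) - 0 = 1

P + Q = (3, 1)


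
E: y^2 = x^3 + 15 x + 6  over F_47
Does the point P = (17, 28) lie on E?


Check whether y^2 = x^3 + 15 x + 6 (mod 47) for (x, y) = (17, 28).
LHS: y^2 = 28^2 mod 47 = 32
RHS: x^3 + 15 x + 6 = 17^3 + 15*17 + 6 mod 47 = 4
LHS != RHS

No, not on the curve


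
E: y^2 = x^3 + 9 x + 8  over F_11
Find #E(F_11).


For each x in F_11, count y with y^2 = x^3 + 9 x + 8 mod 11:
  x = 2: RHS = 1, y in [1, 10]  -> 2 point(s)
  x = 4: RHS = 9, y in [3, 8]  -> 2 point(s)
  x = 6: RHS = 3, y in [5, 6]  -> 2 point(s)
  x = 8: RHS = 9, y in [3, 8]  -> 2 point(s)
  x = 9: RHS = 4, y in [2, 9]  -> 2 point(s)
  x = 10: RHS = 9, y in [3, 8]  -> 2 point(s)
Affine points: 12. Add the point at infinity: total = 13.

#E(F_11) = 13


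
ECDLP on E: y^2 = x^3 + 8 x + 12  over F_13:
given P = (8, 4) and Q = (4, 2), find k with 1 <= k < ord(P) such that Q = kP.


Enumerate multiples of P until we hit Q = (4, 2):
  1P = (8, 4)
  2P = (11, 12)
  3P = (4, 11)
  4P = (0, 8)
  5P = (2, 6)
  6P = (6, 4)
  7P = (12, 9)
  8P = (10, 0)
  9P = (12, 4)
  10P = (6, 9)
  11P = (2, 7)
  12P = (0, 5)
  13P = (4, 2)
Match found at i = 13.

k = 13


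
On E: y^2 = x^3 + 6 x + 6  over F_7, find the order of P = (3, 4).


Compute successive multiples of P until we hit O:
  1P = (3, 4)
  2P = (5, 0)
  3P = (3, 3)
  4P = O

ord(P) = 4


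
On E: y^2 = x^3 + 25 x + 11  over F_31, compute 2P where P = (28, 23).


Doubling: s = (3 x1^2 + a) / (2 y1)
s = (3*28^2 + 25) / (2*23) mod 31 = 20
x3 = s^2 - 2 x1 mod 31 = 20^2 - 2*28 = 3
y3 = s (x1 - x3) - y1 mod 31 = 20 * (28 - 3) - 23 = 12

2P = (3, 12)


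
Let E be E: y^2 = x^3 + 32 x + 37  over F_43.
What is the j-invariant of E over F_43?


Delta = -16(4 a^3 + 27 b^2) mod 43 = 15
-1728 * (4 a)^3 = -1728 * (4*32)^3 mod 43 = 8
j = 8 * 15^(-1) mod 43 = 12

j = 12 (mod 43)


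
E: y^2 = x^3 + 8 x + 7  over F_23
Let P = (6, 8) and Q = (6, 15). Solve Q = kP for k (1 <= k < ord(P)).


Enumerate multiples of P until we hit Q = (6, 15):
  1P = (6, 8)
  2P = (19, 7)
  3P = (1, 4)
  4P = (1, 19)
  5P = (19, 16)
  6P = (6, 15)
Match found at i = 6.

k = 6


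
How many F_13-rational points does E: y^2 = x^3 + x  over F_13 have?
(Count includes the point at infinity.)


For each x in F_13, count y with y^2 = x^3 + 1 x + 0 mod 13:
  x = 0: RHS = 0, y in [0]  -> 1 point(s)
  x = 2: RHS = 10, y in [6, 7]  -> 2 point(s)
  x = 3: RHS = 4, y in [2, 11]  -> 2 point(s)
  x = 4: RHS = 3, y in [4, 9]  -> 2 point(s)
  x = 5: RHS = 0, y in [0]  -> 1 point(s)
  x = 6: RHS = 1, y in [1, 12]  -> 2 point(s)
  x = 7: RHS = 12, y in [5, 8]  -> 2 point(s)
  x = 8: RHS = 0, y in [0]  -> 1 point(s)
  x = 9: RHS = 10, y in [6, 7]  -> 2 point(s)
  x = 10: RHS = 9, y in [3, 10]  -> 2 point(s)
  x = 11: RHS = 3, y in [4, 9]  -> 2 point(s)
Affine points: 19. Add the point at infinity: total = 20.

#E(F_13) = 20


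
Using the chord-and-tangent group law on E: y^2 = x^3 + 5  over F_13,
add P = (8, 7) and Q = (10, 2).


P != Q, so use the chord formula.
s = (y2 - y1) / (x2 - x1) = (8) / (2) mod 13 = 4
x3 = s^2 - x1 - x2 mod 13 = 4^2 - 8 - 10 = 11
y3 = s (x1 - x3) - y1 mod 13 = 4 * (8 - 11) - 7 = 7

P + Q = (11, 7)


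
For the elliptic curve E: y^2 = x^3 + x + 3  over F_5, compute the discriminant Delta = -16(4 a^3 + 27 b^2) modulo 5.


4 a^3 + 27 b^2 = 4*1^3 + 27*3^2 = 4 + 243 = 247
Delta = -16 * (247) = -3952
Delta mod 5 = 3

Delta = 3 (mod 5)


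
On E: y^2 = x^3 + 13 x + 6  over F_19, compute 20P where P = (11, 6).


k = 20 = 10100_2 (binary, LSB first: 00101)
Double-and-add from P = (11, 6):
  bit 0 = 0: acc unchanged = O
  bit 1 = 0: acc unchanged = O
  bit 2 = 1: acc = O + (16, 15) = (16, 15)
  bit 3 = 0: acc unchanged = (16, 15)
  bit 4 = 1: acc = (16, 15) + (1, 18) = (18, 12)

20P = (18, 12)


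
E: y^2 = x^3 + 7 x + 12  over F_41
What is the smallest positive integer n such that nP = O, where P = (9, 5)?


Compute successive multiples of P until we hit O:
  1P = (9, 5)
  2P = (33, 10)
  3P = (32, 9)
  4P = (37, 24)
  5P = (18, 5)
  6P = (14, 36)
  7P = (22, 21)
  8P = (12, 26)
  ... (continuing to 52P)
  52P = O

ord(P) = 52


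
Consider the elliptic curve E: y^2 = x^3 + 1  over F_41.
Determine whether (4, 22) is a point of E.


Check whether y^2 = x^3 + 0 x + 1 (mod 41) for (x, y) = (4, 22).
LHS: y^2 = 22^2 mod 41 = 33
RHS: x^3 + 0 x + 1 = 4^3 + 0*4 + 1 mod 41 = 24
LHS != RHS

No, not on the curve


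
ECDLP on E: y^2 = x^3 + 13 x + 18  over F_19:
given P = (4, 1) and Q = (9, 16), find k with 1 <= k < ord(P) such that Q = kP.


Enumerate multiples of P until we hit Q = (9, 16):
  1P = (4, 1)
  2P = (15, 15)
  3P = (9, 3)
  4P = (13, 3)
  5P = (18, 17)
  6P = (8, 8)
  7P = (16, 16)
  8P = (16, 3)
  9P = (8, 11)
  10P = (18, 2)
  11P = (13, 16)
  12P = (9, 16)
Match found at i = 12.

k = 12


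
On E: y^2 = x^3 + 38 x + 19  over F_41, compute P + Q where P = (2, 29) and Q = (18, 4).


P != Q, so use the chord formula.
s = (y2 - y1) / (x2 - x1) = (16) / (16) mod 41 = 1
x3 = s^2 - x1 - x2 mod 41 = 1^2 - 2 - 18 = 22
y3 = s (x1 - x3) - y1 mod 41 = 1 * (2 - 22) - 29 = 33

P + Q = (22, 33)


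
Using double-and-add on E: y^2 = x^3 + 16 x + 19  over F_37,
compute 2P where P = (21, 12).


k = 2 = 10_2 (binary, LSB first: 01)
Double-and-add from P = (21, 12):
  bit 0 = 0: acc unchanged = O
  bit 1 = 1: acc = O + (22, 17) = (22, 17)

2P = (22, 17)


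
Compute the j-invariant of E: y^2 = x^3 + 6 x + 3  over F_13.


Delta = -16(4 a^3 + 27 b^2) mod 13 = 7
-1728 * (4 a)^3 = -1728 * (4*6)^3 mod 13 = 5
j = 5 * 7^(-1) mod 13 = 10

j = 10 (mod 13)


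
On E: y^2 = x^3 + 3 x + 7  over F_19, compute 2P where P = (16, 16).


Doubling: s = (3 x1^2 + a) / (2 y1)
s = (3*16^2 + 3) / (2*16) mod 19 = 14
x3 = s^2 - 2 x1 mod 19 = 14^2 - 2*16 = 12
y3 = s (x1 - x3) - y1 mod 19 = 14 * (16 - 12) - 16 = 2

2P = (12, 2)


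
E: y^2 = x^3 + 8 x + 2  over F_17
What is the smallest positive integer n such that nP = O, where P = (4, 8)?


Compute successive multiples of P until we hit O:
  1P = (4, 8)
  2P = (0, 6)
  3P = (9, 15)
  4P = (8, 0)
  5P = (9, 2)
  6P = (0, 11)
  7P = (4, 9)
  8P = O

ord(P) = 8


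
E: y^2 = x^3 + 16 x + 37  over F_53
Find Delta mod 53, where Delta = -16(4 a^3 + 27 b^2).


4 a^3 + 27 b^2 = 4*16^3 + 27*37^2 = 16384 + 36963 = 53347
Delta = -16 * (53347) = -853552
Delta mod 53 = 13

Delta = 13 (mod 53)


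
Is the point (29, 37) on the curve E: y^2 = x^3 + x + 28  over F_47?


Check whether y^2 = x^3 + 1 x + 28 (mod 47) for (x, y) = (29, 37).
LHS: y^2 = 37^2 mod 47 = 6
RHS: x^3 + 1 x + 28 = 29^3 + 1*29 + 28 mod 47 = 6
LHS = RHS

Yes, on the curve


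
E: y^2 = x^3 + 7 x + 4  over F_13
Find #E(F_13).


For each x in F_13, count y with y^2 = x^3 + 7 x + 4 mod 13:
  x = 0: RHS = 4, y in [2, 11]  -> 2 point(s)
  x = 1: RHS = 12, y in [5, 8]  -> 2 point(s)
  x = 2: RHS = 0, y in [0]  -> 1 point(s)
  x = 3: RHS = 0, y in [0]  -> 1 point(s)
  x = 8: RHS = 0, y in [0]  -> 1 point(s)
  x = 9: RHS = 3, y in [4, 9]  -> 2 point(s)
  x = 12: RHS = 9, y in [3, 10]  -> 2 point(s)
Affine points: 11. Add the point at infinity: total = 12.

#E(F_13) = 12


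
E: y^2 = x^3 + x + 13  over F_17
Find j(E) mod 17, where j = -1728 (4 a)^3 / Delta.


Delta = -16(4 a^3 + 27 b^2) mod 17 = 11
-1728 * (4 a)^3 = -1728 * (4*1)^3 mod 17 = 10
j = 10 * 11^(-1) mod 17 = 4

j = 4 (mod 17)


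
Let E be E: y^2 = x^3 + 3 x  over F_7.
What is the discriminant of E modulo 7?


4 a^3 + 27 b^2 = 4*3^3 + 27*0^2 = 108 + 0 = 108
Delta = -16 * (108) = -1728
Delta mod 7 = 1

Delta = 1 (mod 7)


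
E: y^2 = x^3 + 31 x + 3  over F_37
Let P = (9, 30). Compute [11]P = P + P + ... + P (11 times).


k = 11 = 1011_2 (binary, LSB first: 1101)
Double-and-add from P = (9, 30):
  bit 0 = 1: acc = O + (9, 30) = (9, 30)
  bit 1 = 1: acc = (9, 30) + (26, 12) = (35, 28)
  bit 2 = 0: acc unchanged = (35, 28)
  bit 3 = 1: acc = (35, 28) + (21, 6) = (25, 30)

11P = (25, 30)


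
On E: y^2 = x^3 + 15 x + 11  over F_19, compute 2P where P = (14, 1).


Doubling: s = (3 x1^2 + a) / (2 y1)
s = (3*14^2 + 15) / (2*1) mod 19 = 7
x3 = s^2 - 2 x1 mod 19 = 7^2 - 2*14 = 2
y3 = s (x1 - x3) - y1 mod 19 = 7 * (14 - 2) - 1 = 7

2P = (2, 7)


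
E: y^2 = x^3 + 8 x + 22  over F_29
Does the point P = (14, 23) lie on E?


Check whether y^2 = x^3 + 8 x + 22 (mod 29) for (x, y) = (14, 23).
LHS: y^2 = 23^2 mod 29 = 7
RHS: x^3 + 8 x + 22 = 14^3 + 8*14 + 22 mod 29 = 7
LHS = RHS

Yes, on the curve


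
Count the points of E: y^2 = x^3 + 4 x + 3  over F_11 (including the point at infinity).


For each x in F_11, count y with y^2 = x^3 + 4 x + 3 mod 11:
  x = 0: RHS = 3, y in [5, 6]  -> 2 point(s)
  x = 3: RHS = 9, y in [3, 8]  -> 2 point(s)
  x = 5: RHS = 5, y in [4, 7]  -> 2 point(s)
  x = 6: RHS = 1, y in [1, 10]  -> 2 point(s)
  x = 7: RHS = 0, y in [0]  -> 1 point(s)
  x = 9: RHS = 9, y in [3, 8]  -> 2 point(s)
  x = 10: RHS = 9, y in [3, 8]  -> 2 point(s)
Affine points: 13. Add the point at infinity: total = 14.

#E(F_11) = 14


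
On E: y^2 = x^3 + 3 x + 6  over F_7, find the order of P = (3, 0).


Compute successive multiples of P until we hit O:
  1P = (3, 0)
  2P = O

ord(P) = 2


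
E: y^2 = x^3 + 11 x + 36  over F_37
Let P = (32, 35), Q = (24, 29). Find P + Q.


P != Q, so use the chord formula.
s = (y2 - y1) / (x2 - x1) = (31) / (29) mod 37 = 10
x3 = s^2 - x1 - x2 mod 37 = 10^2 - 32 - 24 = 7
y3 = s (x1 - x3) - y1 mod 37 = 10 * (32 - 7) - 35 = 30

P + Q = (7, 30)


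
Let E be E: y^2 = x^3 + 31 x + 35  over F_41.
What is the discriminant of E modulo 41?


4 a^3 + 27 b^2 = 4*31^3 + 27*35^2 = 119164 + 33075 = 152239
Delta = -16 * (152239) = -2435824
Delta mod 41 = 27

Delta = 27 (mod 41)


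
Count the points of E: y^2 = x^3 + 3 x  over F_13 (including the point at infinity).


For each x in F_13, count y with y^2 = x^3 + 3 x + 0 mod 13:
  x = 0: RHS = 0, y in [0]  -> 1 point(s)
  x = 1: RHS = 4, y in [2, 11]  -> 2 point(s)
  x = 2: RHS = 1, y in [1, 12]  -> 2 point(s)
  x = 3: RHS = 10, y in [6, 7]  -> 2 point(s)
  x = 5: RHS = 10, y in [6, 7]  -> 2 point(s)
  x = 6: RHS = 0, y in [0]  -> 1 point(s)
  x = 7: RHS = 0, y in [0]  -> 1 point(s)
  x = 8: RHS = 3, y in [4, 9]  -> 2 point(s)
  x = 10: RHS = 3, y in [4, 9]  -> 2 point(s)
  x = 11: RHS = 12, y in [5, 8]  -> 2 point(s)
  x = 12: RHS = 9, y in [3, 10]  -> 2 point(s)
Affine points: 19. Add the point at infinity: total = 20.

#E(F_13) = 20


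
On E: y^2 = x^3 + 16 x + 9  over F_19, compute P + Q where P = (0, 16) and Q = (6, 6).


P != Q, so use the chord formula.
s = (y2 - y1) / (x2 - x1) = (9) / (6) mod 19 = 11
x3 = s^2 - x1 - x2 mod 19 = 11^2 - 0 - 6 = 1
y3 = s (x1 - x3) - y1 mod 19 = 11 * (0 - 1) - 16 = 11

P + Q = (1, 11)


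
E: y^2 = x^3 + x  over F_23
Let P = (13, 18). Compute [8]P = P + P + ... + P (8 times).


k = 8 = 1000_2 (binary, LSB first: 0001)
Double-and-add from P = (13, 18):
  bit 0 = 0: acc unchanged = O
  bit 1 = 0: acc unchanged = O
  bit 2 = 0: acc unchanged = O
  bit 3 = 1: acc = O + (18, 10) = (18, 10)

8P = (18, 10)


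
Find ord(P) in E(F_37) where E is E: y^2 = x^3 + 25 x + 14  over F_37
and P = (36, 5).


Compute successive multiples of P until we hit O:
  1P = (36, 5)
  2P = (35, 20)
  3P = (6, 26)
  4P = (4, 17)
  5P = (22, 36)
  6P = (26, 31)
  7P = (1, 15)
  8P = (25, 13)
  ... (continuing to 28P)
  28P = O

ord(P) = 28


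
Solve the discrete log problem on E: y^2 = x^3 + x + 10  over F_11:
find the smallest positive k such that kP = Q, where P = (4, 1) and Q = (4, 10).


Enumerate multiples of P until we hit Q = (4, 10):
  1P = (4, 1)
  2P = (1, 1)
  3P = (6, 10)
  4P = (2, 8)
  5P = (9, 0)
  6P = (2, 3)
  7P = (6, 1)
  8P = (1, 10)
  9P = (4, 10)
Match found at i = 9.

k = 9


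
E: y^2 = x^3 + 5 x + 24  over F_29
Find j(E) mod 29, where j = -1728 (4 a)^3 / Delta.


Delta = -16(4 a^3 + 27 b^2) mod 29 = 21
-1728 * (4 a)^3 = -1728 * (4*5)^3 mod 29 = 10
j = 10 * 21^(-1) mod 29 = 6

j = 6 (mod 29)


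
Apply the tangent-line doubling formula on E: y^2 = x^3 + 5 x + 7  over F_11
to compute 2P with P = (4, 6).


Doubling: s = (3 x1^2 + a) / (2 y1)
s = (3*4^2 + 5) / (2*6) mod 11 = 9
x3 = s^2 - 2 x1 mod 11 = 9^2 - 2*4 = 7
y3 = s (x1 - x3) - y1 mod 11 = 9 * (4 - 7) - 6 = 0

2P = (7, 0)


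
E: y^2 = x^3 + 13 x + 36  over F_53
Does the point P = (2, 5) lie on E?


Check whether y^2 = x^3 + 13 x + 36 (mod 53) for (x, y) = (2, 5).
LHS: y^2 = 5^2 mod 53 = 25
RHS: x^3 + 13 x + 36 = 2^3 + 13*2 + 36 mod 53 = 17
LHS != RHS

No, not on the curve


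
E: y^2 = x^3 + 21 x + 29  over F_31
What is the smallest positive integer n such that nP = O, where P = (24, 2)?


Compute successive multiples of P until we hit O:
  1P = (24, 2)
  2P = (11, 17)
  3P = (1, 12)
  4P = (25, 20)
  5P = (27, 6)
  6P = (30, 21)
  7P = (12, 5)
  8P = (28, 30)
  ... (continuing to 17P)
  17P = O

ord(P) = 17


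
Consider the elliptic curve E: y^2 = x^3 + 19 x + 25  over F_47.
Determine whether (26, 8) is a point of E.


Check whether y^2 = x^3 + 19 x + 25 (mod 47) for (x, y) = (26, 8).
LHS: y^2 = 8^2 mod 47 = 17
RHS: x^3 + 19 x + 25 = 26^3 + 19*26 + 25 mod 47 = 0
LHS != RHS

No, not on the curve


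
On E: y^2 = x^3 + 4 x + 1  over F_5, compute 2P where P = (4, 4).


Doubling: s = (3 x1^2 + a) / (2 y1)
s = (3*4^2 + 4) / (2*4) mod 5 = 4
x3 = s^2 - 2 x1 mod 5 = 4^2 - 2*4 = 3
y3 = s (x1 - x3) - y1 mod 5 = 4 * (4 - 3) - 4 = 0

2P = (3, 0)


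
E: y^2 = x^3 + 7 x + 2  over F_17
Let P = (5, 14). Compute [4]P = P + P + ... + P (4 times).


k = 4 = 100_2 (binary, LSB first: 001)
Double-and-add from P = (5, 14):
  bit 0 = 0: acc unchanged = O
  bit 1 = 0: acc unchanged = O
  bit 2 = 1: acc = O + (11, 13) = (11, 13)

4P = (11, 13)


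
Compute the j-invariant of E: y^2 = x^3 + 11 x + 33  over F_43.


Delta = -16(4 a^3 + 27 b^2) mod 43 = 14
-1728 * (4 a)^3 = -1728 * (4*11)^3 mod 43 = 35
j = 35 * 14^(-1) mod 43 = 24

j = 24 (mod 43)


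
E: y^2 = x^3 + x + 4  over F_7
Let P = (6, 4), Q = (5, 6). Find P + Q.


P != Q, so use the chord formula.
s = (y2 - y1) / (x2 - x1) = (2) / (6) mod 7 = 5
x3 = s^2 - x1 - x2 mod 7 = 5^2 - 6 - 5 = 0
y3 = s (x1 - x3) - y1 mod 7 = 5 * (6 - 0) - 4 = 5

P + Q = (0, 5)


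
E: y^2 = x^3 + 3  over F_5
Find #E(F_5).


For each x in F_5, count y with y^2 = x^3 + 0 x + 3 mod 5:
  x = 1: RHS = 4, y in [2, 3]  -> 2 point(s)
  x = 2: RHS = 1, y in [1, 4]  -> 2 point(s)
  x = 3: RHS = 0, y in [0]  -> 1 point(s)
Affine points: 5. Add the point at infinity: total = 6.

#E(F_5) = 6


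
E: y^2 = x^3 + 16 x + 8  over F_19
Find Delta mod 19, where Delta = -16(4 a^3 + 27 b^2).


4 a^3 + 27 b^2 = 4*16^3 + 27*8^2 = 16384 + 1728 = 18112
Delta = -16 * (18112) = -289792
Delta mod 19 = 15

Delta = 15 (mod 19)


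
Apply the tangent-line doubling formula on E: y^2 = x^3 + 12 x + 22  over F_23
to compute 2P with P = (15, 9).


Doubling: s = (3 x1^2 + a) / (2 y1)
s = (3*15^2 + 12) / (2*9) mod 23 = 19
x3 = s^2 - 2 x1 mod 23 = 19^2 - 2*15 = 9
y3 = s (x1 - x3) - y1 mod 23 = 19 * (15 - 9) - 9 = 13

2P = (9, 13)


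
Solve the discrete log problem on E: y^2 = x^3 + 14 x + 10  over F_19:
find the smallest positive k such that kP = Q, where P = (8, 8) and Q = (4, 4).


Enumerate multiples of P until we hit Q = (4, 4):
  1P = (8, 8)
  2P = (4, 15)
  3P = (16, 6)
  4P = (1, 14)
  5P = (15, 17)
  6P = (12, 14)
  7P = (6, 14)
  8P = (14, 10)
  9P = (14, 9)
  10P = (6, 5)
  11P = (12, 5)
  12P = (15, 2)
  13P = (1, 5)
  14P = (16, 13)
  15P = (4, 4)
Match found at i = 15.

k = 15


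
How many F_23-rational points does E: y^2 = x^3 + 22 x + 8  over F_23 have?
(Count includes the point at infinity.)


For each x in F_23, count y with y^2 = x^3 + 22 x + 8 mod 23:
  x = 0: RHS = 8, y in [10, 13]  -> 2 point(s)
  x = 1: RHS = 8, y in [10, 13]  -> 2 point(s)
  x = 3: RHS = 9, y in [3, 20]  -> 2 point(s)
  x = 5: RHS = 13, y in [6, 17]  -> 2 point(s)
  x = 8: RHS = 6, y in [11, 12]  -> 2 point(s)
  x = 10: RHS = 9, y in [3, 20]  -> 2 point(s)
  x = 14: RHS = 1, y in [1, 22]  -> 2 point(s)
  x = 18: RHS = 3, y in [7, 16]  -> 2 point(s)
  x = 21: RHS = 2, y in [5, 18]  -> 2 point(s)
  x = 22: RHS = 8, y in [10, 13]  -> 2 point(s)
Affine points: 20. Add the point at infinity: total = 21.

#E(F_23) = 21


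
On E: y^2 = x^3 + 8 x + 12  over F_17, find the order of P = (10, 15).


Compute successive multiples of P until we hit O:
  1P = (10, 15)
  2P = (10, 2)
  3P = O

ord(P) = 3


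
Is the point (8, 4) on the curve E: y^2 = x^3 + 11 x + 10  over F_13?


Check whether y^2 = x^3 + 11 x + 10 (mod 13) for (x, y) = (8, 4).
LHS: y^2 = 4^2 mod 13 = 3
RHS: x^3 + 11 x + 10 = 8^3 + 11*8 + 10 mod 13 = 12
LHS != RHS

No, not on the curve


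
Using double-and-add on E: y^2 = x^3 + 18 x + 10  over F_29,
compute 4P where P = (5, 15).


k = 4 = 100_2 (binary, LSB first: 001)
Double-and-add from P = (5, 15):
  bit 0 = 0: acc unchanged = O
  bit 1 = 0: acc unchanged = O
  bit 2 = 1: acc = O + (10, 28) = (10, 28)

4P = (10, 28)


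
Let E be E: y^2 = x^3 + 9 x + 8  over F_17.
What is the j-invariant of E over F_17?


Delta = -16(4 a^3 + 27 b^2) mod 17 = 3
-1728 * (4 a)^3 = -1728 * (4*9)^3 mod 17 = 14
j = 14 * 3^(-1) mod 17 = 16

j = 16 (mod 17)


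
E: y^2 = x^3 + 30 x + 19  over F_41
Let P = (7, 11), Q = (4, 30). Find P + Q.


P != Q, so use the chord formula.
s = (y2 - y1) / (x2 - x1) = (19) / (38) mod 41 = 21
x3 = s^2 - x1 - x2 mod 41 = 21^2 - 7 - 4 = 20
y3 = s (x1 - x3) - y1 mod 41 = 21 * (7 - 20) - 11 = 3

P + Q = (20, 3)


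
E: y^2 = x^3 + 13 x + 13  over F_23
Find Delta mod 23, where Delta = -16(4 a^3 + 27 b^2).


4 a^3 + 27 b^2 = 4*13^3 + 27*13^2 = 8788 + 4563 = 13351
Delta = -16 * (13351) = -213616
Delta mod 23 = 8

Delta = 8 (mod 23)


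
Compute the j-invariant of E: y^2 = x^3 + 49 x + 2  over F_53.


Delta = -16(4 a^3 + 27 b^2) mod 53 = 36
-1728 * (4 a)^3 = -1728 * (4*49)^3 mod 53 = 3
j = 3 * 36^(-1) mod 53 = 31

j = 31 (mod 53)


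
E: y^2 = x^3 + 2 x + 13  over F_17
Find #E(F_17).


For each x in F_17, count y with y^2 = x^3 + 2 x + 13 mod 17:
  x = 0: RHS = 13, y in [8, 9]  -> 2 point(s)
  x = 1: RHS = 16, y in [4, 13]  -> 2 point(s)
  x = 2: RHS = 8, y in [5, 12]  -> 2 point(s)
  x = 4: RHS = 0, y in [0]  -> 1 point(s)
  x = 7: RHS = 13, y in [8, 9]  -> 2 point(s)
  x = 10: RHS = 13, y in [8, 9]  -> 2 point(s)
  x = 13: RHS = 9, y in [3, 14]  -> 2 point(s)
  x = 15: RHS = 1, y in [1, 16]  -> 2 point(s)
Affine points: 15. Add the point at infinity: total = 16.

#E(F_17) = 16


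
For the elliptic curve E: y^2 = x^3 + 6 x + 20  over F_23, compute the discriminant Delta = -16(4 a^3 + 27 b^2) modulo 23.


4 a^3 + 27 b^2 = 4*6^3 + 27*20^2 = 864 + 10800 = 11664
Delta = -16 * (11664) = -186624
Delta mod 23 = 21

Delta = 21 (mod 23)


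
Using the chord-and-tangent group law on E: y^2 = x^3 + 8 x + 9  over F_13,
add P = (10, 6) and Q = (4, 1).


P != Q, so use the chord formula.
s = (y2 - y1) / (x2 - x1) = (8) / (7) mod 13 = 3
x3 = s^2 - x1 - x2 mod 13 = 3^2 - 10 - 4 = 8
y3 = s (x1 - x3) - y1 mod 13 = 3 * (10 - 8) - 6 = 0

P + Q = (8, 0)


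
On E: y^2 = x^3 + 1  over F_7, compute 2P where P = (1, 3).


Doubling: s = (3 x1^2 + a) / (2 y1)
s = (3*1^2 + 0) / (2*3) mod 7 = 4
x3 = s^2 - 2 x1 mod 7 = 4^2 - 2*1 = 0
y3 = s (x1 - x3) - y1 mod 7 = 4 * (1 - 0) - 3 = 1

2P = (0, 1)


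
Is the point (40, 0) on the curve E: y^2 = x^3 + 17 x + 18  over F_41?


Check whether y^2 = x^3 + 17 x + 18 (mod 41) for (x, y) = (40, 0).
LHS: y^2 = 0^2 mod 41 = 0
RHS: x^3 + 17 x + 18 = 40^3 + 17*40 + 18 mod 41 = 0
LHS = RHS

Yes, on the curve


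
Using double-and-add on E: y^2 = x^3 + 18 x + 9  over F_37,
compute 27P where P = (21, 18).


k = 27 = 11011_2 (binary, LSB first: 11011)
Double-and-add from P = (21, 18):
  bit 0 = 1: acc = O + (21, 18) = (21, 18)
  bit 1 = 1: acc = (21, 18) + (2, 33) = (26, 21)
  bit 2 = 0: acc unchanged = (26, 21)
  bit 3 = 1: acc = (26, 21) + (36, 29) = (23, 11)
  bit 4 = 1: acc = (23, 11) + (3, 4) = (4, 16)

27P = (4, 16)


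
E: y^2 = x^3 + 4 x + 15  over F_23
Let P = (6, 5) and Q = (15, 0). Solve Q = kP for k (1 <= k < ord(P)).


Enumerate multiples of P until we hit Q = (15, 0):
  1P = (6, 5)
  2P = (15, 0)
Match found at i = 2.

k = 2


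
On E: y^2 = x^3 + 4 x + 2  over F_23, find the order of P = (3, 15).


Compute successive multiples of P until we hit O:
  1P = (3, 15)
  2P = (0, 18)
  3P = (21, 3)
  4P = (2, 15)
  5P = (18, 8)
  6P = (6, 14)
  7P = (9, 10)
  8P = (20, 3)
  ... (continuing to 21P)
  21P = O

ord(P) = 21


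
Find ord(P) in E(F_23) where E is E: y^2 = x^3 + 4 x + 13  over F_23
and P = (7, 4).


Compute successive multiples of P until we hit O:
  1P = (7, 4)
  2P = (12, 8)
  3P = (12, 15)
  4P = (7, 19)
  5P = O

ord(P) = 5


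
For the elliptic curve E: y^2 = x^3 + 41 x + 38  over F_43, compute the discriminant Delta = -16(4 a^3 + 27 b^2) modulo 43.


4 a^3 + 27 b^2 = 4*41^3 + 27*38^2 = 275684 + 38988 = 314672
Delta = -16 * (314672) = -5034752
Delta mod 43 = 32

Delta = 32 (mod 43)


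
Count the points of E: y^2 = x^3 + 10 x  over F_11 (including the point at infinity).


For each x in F_11, count y with y^2 = x^3 + 10 x + 0 mod 11:
  x = 0: RHS = 0, y in [0]  -> 1 point(s)
  x = 1: RHS = 0, y in [0]  -> 1 point(s)
  x = 4: RHS = 5, y in [4, 7]  -> 2 point(s)
  x = 6: RHS = 1, y in [1, 10]  -> 2 point(s)
  x = 8: RHS = 9, y in [3, 8]  -> 2 point(s)
  x = 9: RHS = 5, y in [4, 7]  -> 2 point(s)
  x = 10: RHS = 0, y in [0]  -> 1 point(s)
Affine points: 11. Add the point at infinity: total = 12.

#E(F_11) = 12
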